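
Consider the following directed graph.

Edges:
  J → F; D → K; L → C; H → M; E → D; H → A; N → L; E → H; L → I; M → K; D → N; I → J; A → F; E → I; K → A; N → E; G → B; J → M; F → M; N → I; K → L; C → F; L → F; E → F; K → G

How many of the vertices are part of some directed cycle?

11

A vertex is on a directed cycle iff it belongs to a strongly connected component of size ≥ 2 (or has a self-loop).
The vertices on cycles are {A, C, D, E, F, I, J, K, L, M, N} — 11 in total.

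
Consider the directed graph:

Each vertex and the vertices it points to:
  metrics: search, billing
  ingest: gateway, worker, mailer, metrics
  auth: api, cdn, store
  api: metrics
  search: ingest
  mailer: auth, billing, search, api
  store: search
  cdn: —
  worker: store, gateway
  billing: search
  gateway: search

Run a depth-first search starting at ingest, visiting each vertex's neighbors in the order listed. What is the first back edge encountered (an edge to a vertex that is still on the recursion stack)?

DFS from ingest (visiting each vertex's neighbors in the order listed); mark gray on enter, black on exit:
ingest gray
  gateway gray
    search gray
      search→ingest: ingest is gray → back edge
First back edge: search → ingest.

search→ingest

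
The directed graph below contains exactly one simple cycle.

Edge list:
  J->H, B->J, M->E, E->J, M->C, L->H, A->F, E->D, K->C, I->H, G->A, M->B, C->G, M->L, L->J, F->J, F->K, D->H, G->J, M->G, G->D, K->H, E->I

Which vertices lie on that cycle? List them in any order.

DFS with gray/black marking from C:
C gray
  G gray
    D gray
      H gray
      H black
    D black
    J gray
      J→H: H black — skip
    J black
    A gray
      F gray
        K gray
          K→C: C is gray → back edge
Back edge closes the cycle C → G → A → F → K → C; its vertices are {A, C, F, G, K}.

A, C, F, G, K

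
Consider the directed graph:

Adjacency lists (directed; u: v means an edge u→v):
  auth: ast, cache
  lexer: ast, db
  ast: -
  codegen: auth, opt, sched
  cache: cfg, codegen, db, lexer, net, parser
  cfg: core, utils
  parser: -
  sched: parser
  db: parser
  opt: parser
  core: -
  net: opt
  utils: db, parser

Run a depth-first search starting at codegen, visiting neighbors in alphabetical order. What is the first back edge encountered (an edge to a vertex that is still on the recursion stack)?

cache→codegen

DFS from codegen (visiting neighbors in alphabetical order); mark gray on enter, black on exit:
codegen gray
  auth gray
    ast gray
    ast black
    cache gray
      cfg gray
        core gray
        core black
        utils gray
          db gray
            parser gray
            parser black
          db black
          utils→parser: parser black — skip
        utils black
      cfg black
      cache→codegen: codegen is gray → back edge
First back edge: cache → codegen.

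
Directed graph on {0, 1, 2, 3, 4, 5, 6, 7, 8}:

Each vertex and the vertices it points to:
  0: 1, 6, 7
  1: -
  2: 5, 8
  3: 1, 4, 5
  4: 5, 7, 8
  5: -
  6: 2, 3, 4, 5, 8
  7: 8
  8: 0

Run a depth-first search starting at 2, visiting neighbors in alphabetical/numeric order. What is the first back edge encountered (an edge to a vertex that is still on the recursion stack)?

6->2

DFS from 2 (visiting neighbors in alphabetical/numeric order); mark gray on enter, black on exit:
2 gray
  5 gray
  5 black
  8 gray
    0 gray
      1 gray
      1 black
      6 gray
        6→2: 2 is gray → back edge
First back edge: 6 → 2.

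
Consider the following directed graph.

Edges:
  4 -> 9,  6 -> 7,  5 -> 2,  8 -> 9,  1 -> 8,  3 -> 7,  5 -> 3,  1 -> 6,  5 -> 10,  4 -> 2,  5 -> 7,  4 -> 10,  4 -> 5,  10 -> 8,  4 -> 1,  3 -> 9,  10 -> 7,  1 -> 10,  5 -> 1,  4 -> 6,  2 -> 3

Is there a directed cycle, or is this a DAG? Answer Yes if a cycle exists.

DFS with white/gray/black marking, starting from 1:
1 gray
  10 gray
    8 gray
      9 gray
      9 black
    8 black
    7 gray
    7 black
  10 black
  6 gray
    6→7: 7 black — skip
  6 black
  1→8: 8 black — skip
1 black
2 gray
  3 gray
    3→7: 7 black — skip
    3→9: 9 black — skip
  3 black
2 black
4 gray
  4→10: 10 black — skip
  4→9: 9 black — skip
  4→1: 1 black — skip
  4→6: 6 black — skip
  5 gray
    5→3: 3 black — skip
    5→2: 2 black — skip
    5→1: 1 black — skip
    5→7: 7 black — skip
    5→10: 10 black — skip
  5 black
  4→2: 2 black — skip
4 black
Every edge goes to a white or black vertex — no back edge, so the graph is acyclic.

No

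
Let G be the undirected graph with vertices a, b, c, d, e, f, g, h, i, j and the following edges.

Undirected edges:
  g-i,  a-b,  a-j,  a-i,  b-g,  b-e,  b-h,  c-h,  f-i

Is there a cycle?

DFS, tracking each vertex's parent; an edge to a visited non-parent vertex closes a cycle.
Start from i:
visit i (parent –)
  visit f (parent i)
    f–i: parent, skip
  visit g (parent i)
    visit b (parent g)
      b–g: parent, skip
      visit e (parent b)
        e–b: parent, skip
      visit h (parent b)
        visit c (parent h)
          c–h: parent, skip
        h–b: parent, skip
      visit a (parent b)
        a–b: parent, skip
        visit j (parent a)
          j–a: parent, skip
        a–i: i visited and ≠ parent → cycle
Cycle: i – g – b – a – i.

Yes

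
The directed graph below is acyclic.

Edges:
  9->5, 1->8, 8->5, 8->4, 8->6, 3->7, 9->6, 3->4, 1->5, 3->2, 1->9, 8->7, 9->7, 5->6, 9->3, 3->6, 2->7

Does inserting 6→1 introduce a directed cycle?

Yes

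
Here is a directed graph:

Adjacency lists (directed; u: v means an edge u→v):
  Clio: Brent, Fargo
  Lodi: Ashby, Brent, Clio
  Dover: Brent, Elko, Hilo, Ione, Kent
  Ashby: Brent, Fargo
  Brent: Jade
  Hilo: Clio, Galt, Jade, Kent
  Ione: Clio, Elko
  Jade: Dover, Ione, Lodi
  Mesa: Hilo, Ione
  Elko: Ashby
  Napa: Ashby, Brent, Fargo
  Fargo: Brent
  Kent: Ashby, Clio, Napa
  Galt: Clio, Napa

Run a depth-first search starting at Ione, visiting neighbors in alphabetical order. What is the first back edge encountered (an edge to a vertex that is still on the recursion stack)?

Dover->Brent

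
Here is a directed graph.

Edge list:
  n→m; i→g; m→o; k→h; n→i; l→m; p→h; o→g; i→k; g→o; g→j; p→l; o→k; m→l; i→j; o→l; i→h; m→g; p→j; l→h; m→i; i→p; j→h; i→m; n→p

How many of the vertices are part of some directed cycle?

A vertex is on a directed cycle iff it belongs to a strongly connected component of size ≥ 2 (or has a self-loop).
The vertices on cycles are {g, i, l, m, o, p} — 6 in total.

6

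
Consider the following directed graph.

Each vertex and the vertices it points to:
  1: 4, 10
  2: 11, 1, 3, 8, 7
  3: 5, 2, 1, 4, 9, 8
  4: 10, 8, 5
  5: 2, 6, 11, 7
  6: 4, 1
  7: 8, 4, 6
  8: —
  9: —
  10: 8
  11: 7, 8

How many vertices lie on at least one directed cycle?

A vertex is on a directed cycle iff it belongs to a strongly connected component of size ≥ 2 (or has a self-loop).
The vertices on cycles are {1, 2, 3, 4, 5, 6, 7, 11} — 8 in total.

8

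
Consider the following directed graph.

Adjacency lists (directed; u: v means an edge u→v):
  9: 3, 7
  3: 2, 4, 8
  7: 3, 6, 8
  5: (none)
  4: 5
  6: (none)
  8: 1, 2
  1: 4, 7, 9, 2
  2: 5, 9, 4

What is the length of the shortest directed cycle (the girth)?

3

For each vertex v, BFS finds the shortest path from v back to v.
The shortest such closed walk is 8 → 1 → 7 → 8, length 3.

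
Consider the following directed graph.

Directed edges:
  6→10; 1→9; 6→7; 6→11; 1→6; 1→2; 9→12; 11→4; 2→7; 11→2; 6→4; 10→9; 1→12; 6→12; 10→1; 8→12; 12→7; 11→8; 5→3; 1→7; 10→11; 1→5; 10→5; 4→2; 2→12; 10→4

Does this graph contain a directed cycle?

Yes

DFS with white/gray/black marking, starting from 11:
11 gray
  4 gray
    2 gray
      7 gray
      7 black
      12 gray
        12→7: 7 black — skip
      12 black
    2 black
  4 black
  11→2: 2 black — skip
  8 gray
    8→12: 12 black — skip
  8 black
11 black
1 gray
  5 gray
    3 gray
    3 black
  5 black
  6 gray
    6→11: 11 black — skip
    6→12: 12 black — skip
    6→7: 7 black — skip
    6→4: 4 black — skip
    10 gray
      9 gray
        9→12: 12 black — skip
      9 black
      10→4: 4 black — skip
      10→1: 1 is gray → back edge
Back edge found, so a cycle exists: 1 → 6 → 10 → 1.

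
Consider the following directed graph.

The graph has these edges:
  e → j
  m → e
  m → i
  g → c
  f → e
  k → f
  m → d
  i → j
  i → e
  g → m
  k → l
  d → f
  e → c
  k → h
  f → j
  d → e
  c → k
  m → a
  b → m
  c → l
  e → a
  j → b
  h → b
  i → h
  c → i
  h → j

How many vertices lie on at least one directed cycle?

10

A vertex is on a directed cycle iff it belongs to a strongly connected component of size ≥ 2 (or has a self-loop).
The vertices on cycles are {b, c, d, e, f, h, i, j, k, m} — 10 in total.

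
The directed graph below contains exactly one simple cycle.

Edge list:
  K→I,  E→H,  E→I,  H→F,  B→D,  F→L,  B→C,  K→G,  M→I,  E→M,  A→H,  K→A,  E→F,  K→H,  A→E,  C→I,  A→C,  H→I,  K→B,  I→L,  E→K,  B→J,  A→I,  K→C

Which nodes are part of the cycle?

A, E, K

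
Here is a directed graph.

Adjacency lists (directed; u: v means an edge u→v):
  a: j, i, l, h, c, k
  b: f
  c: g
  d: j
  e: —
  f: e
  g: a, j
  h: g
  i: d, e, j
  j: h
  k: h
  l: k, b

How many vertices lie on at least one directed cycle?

A vertex is on a directed cycle iff it belongs to a strongly connected component of size ≥ 2 (or has a self-loop).
The vertices on cycles are {a, c, d, g, h, i, j, k, l} — 9 in total.

9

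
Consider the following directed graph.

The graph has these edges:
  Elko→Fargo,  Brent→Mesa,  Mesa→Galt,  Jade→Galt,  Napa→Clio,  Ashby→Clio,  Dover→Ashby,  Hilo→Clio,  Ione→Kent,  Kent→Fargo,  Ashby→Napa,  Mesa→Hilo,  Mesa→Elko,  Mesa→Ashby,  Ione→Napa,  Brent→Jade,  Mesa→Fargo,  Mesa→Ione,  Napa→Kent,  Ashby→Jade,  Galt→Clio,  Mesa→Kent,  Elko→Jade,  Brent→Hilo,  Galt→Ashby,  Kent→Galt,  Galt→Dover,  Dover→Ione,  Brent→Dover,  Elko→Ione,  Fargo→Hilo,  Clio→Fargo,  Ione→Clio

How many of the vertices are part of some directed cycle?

10

A vertex is on a directed cycle iff it belongs to a strongly connected component of size ≥ 2 (or has a self-loop).
The vertices on cycles are {Clio, Galt, Hilo, Ione, Jade, Kent, Napa, Ashby, Dover, Fargo} — 10 in total.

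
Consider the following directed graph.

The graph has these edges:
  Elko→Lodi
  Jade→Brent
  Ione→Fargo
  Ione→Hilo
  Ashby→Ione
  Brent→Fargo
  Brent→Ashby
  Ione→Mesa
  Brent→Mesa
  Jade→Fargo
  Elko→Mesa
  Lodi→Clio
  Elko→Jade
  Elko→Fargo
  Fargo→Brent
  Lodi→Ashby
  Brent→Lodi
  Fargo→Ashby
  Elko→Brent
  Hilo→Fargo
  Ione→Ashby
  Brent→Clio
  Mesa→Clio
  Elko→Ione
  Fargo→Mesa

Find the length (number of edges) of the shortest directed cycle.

For each vertex v, BFS finds the shortest path from v back to v.
The shortest such closed walk is Ione → Ashby → Ione, length 2.

2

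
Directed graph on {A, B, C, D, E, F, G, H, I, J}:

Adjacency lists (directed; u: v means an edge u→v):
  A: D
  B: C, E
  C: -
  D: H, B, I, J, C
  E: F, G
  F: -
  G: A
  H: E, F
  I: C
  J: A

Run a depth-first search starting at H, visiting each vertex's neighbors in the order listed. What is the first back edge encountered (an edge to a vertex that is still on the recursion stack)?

D->H

DFS from H (visiting each vertex's neighbors in the order listed); mark gray on enter, black on exit:
H gray
  E gray
    F gray
    F black
    G gray
      A gray
        D gray
          D→H: H is gray → back edge
First back edge: D → H.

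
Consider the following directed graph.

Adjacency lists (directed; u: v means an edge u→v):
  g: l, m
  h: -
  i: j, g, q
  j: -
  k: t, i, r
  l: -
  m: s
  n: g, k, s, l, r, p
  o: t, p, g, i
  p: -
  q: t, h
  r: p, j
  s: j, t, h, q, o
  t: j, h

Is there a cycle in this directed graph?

Yes

DFS with white/gray/black marking, starting from k:
k gray
  t gray
    j gray
    j black
    h gray
    h black
  t black
  i gray
    i→j: j black — skip
    g gray
      l gray
      l black
      m gray
        s gray
          s→j: j black — skip
          s→t: t black — skip
          s→h: h black — skip
          q gray
            q→t: t black — skip
            q→h: h black — skip
          q black
          o gray
            o→t: t black — skip
            p gray
            p black
            o→g: g is gray → back edge
Back edge found, so a cycle exists: g → m → s → o → g.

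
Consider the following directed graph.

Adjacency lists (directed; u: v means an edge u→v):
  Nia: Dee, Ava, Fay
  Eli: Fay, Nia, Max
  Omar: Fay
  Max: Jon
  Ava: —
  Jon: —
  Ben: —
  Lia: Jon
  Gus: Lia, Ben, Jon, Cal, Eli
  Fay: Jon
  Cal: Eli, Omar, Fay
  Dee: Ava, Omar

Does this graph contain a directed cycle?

DFS with white/gray/black marking, starting from Nia:
Nia gray
  Dee gray
    Ava gray
    Ava black
    Omar gray
      Fay gray
        Jon gray
        Jon black
      Fay black
    Omar black
  Dee black
  Nia→Ava: Ava black — skip
  Nia→Fay: Fay black — skip
Nia black
Eli gray
  Eli→Fay: Fay black — skip
  Eli→Nia: Nia black — skip
  Max gray
    Max→Jon: Jon black — skip
  Max black
Eli black
Ben gray
Ben black
Lia gray
  Lia→Jon: Jon black — skip
Lia black
Gus gray
  Gus→Lia: Lia black — skip
  Gus→Ben: Ben black — skip
  Gus→Jon: Jon black — skip
  Cal gray
    Cal→Eli: Eli black — skip
    Cal→Omar: Omar black — skip
    Cal→Fay: Fay black — skip
  Cal black
  Gus→Eli: Eli black — skip
Gus black
Every edge goes to a white or black vertex — no back edge, so the graph is acyclic.

No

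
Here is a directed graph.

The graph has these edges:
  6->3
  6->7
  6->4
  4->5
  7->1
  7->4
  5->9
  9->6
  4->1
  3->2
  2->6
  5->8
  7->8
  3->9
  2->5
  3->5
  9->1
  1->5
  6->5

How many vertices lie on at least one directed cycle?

A vertex is on a directed cycle iff it belongs to a strongly connected component of size ≥ 2 (or has a self-loop).
The vertices on cycles are {1, 2, 3, 4, 5, 6, 7, 9} — 8 in total.

8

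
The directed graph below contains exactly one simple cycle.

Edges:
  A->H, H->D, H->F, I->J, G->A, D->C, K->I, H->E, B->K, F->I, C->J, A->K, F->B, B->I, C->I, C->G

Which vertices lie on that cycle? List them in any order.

A, C, D, G, H

DFS with gray/black marking from A:
A gray
  K gray
    I gray
      J gray
      J black
    I black
  K black
  H gray
    D gray
      C gray
        G gray
          G→A: A is gray → back edge
Back edge closes the cycle A → H → D → C → G → A; its vertices are {A, C, D, G, H}.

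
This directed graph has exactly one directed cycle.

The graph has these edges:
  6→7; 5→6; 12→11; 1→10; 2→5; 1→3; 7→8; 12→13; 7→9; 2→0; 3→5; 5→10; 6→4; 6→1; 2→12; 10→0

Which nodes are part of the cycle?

DFS with gray/black marking from 5:
5 gray
  10 gray
    0 gray
    0 black
  10 black
  6 gray
    1 gray
      3 gray
        3→5: 5 is gray → back edge
Back edge closes the cycle 5 → 6 → 1 → 3 → 5; its vertices are {1, 3, 5, 6}.

1, 3, 5, 6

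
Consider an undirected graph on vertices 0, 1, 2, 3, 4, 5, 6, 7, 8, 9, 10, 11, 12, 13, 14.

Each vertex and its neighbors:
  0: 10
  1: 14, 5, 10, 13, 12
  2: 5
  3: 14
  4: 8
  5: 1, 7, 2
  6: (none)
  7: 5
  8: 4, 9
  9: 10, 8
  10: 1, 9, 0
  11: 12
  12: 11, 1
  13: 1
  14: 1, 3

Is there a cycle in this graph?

No

DFS, tracking each vertex's parent; an edge to a visited non-parent vertex closes a cycle.
Start from 9:
visit 9 (parent –)
  visit 10 (parent 9)
    visit 1 (parent 10)
      visit 14 (parent 1)
        14–1: parent, skip
        visit 3 (parent 14)
          3–14: parent, skip
      visit 5 (parent 1)
        5–1: parent, skip
        visit 7 (parent 5)
          7–5: parent, skip
        visit 2 (parent 5)
          2–5: parent, skip
      1–10: parent, skip
      visit 13 (parent 1)
        13–1: parent, skip
      visit 12 (parent 1)
        visit 11 (parent 12)
          11–12: parent, skip
        12–1: parent, skip
    10–9: parent, skip
    visit 0 (parent 10)
      0–10: parent, skip
  visit 8 (parent 9)
    visit 4 (parent 8)
      4–8: parent, skip
    8–9: parent, skip
visit 6 (parent –)
No non-parent visited neighbor found — the graph is a forest.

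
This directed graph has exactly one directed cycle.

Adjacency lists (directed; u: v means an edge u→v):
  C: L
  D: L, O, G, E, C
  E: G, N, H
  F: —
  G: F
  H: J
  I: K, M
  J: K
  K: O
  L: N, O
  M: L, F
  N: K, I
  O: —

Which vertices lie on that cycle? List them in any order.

DFS with gray/black marking from N:
N gray
  K gray
    O gray
    O black
  K black
  I gray
    I→K: K black — skip
    M gray
      L gray
        L→N: N is gray → back edge
Back edge closes the cycle N → I → M → L → N; its vertices are {I, L, M, N}.

I, L, M, N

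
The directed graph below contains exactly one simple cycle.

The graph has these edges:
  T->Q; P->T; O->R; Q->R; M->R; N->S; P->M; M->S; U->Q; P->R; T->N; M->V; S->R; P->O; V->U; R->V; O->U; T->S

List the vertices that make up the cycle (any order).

DFS with gray/black marking from U:
U gray
  Q gray
    R gray
      V gray
        V→U: U is gray → back edge
Back edge closes the cycle U → Q → R → V → U; its vertices are {Q, R, U, V}.

Q, R, U, V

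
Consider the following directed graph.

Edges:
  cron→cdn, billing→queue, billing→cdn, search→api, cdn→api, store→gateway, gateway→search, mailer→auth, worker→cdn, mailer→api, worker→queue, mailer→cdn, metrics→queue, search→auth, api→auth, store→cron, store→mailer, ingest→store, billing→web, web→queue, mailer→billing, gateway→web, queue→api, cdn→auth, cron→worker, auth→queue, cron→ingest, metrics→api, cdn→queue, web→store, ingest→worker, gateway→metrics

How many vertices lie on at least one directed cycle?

10

A vertex is on a directed cycle iff it belongs to a strongly connected component of size ≥ 2 (or has a self-loop).
The vertices on cycles are {api, web, auth, cron, queue, store, ingest, mailer, billing, gateway} — 10 in total.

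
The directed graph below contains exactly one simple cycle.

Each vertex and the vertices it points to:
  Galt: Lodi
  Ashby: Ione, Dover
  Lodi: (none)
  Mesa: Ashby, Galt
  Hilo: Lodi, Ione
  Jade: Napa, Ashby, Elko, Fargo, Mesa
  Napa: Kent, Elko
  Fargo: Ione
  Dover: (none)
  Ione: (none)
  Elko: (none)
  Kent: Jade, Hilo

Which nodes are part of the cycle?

DFS with gray/black marking from Kent:
Kent gray
  Jade gray
    Napa gray
      Napa→Kent: Kent is gray → back edge
Back edge closes the cycle Kent → Jade → Napa → Kent; its vertices are {Jade, Kent, Napa}.

Jade, Kent, Napa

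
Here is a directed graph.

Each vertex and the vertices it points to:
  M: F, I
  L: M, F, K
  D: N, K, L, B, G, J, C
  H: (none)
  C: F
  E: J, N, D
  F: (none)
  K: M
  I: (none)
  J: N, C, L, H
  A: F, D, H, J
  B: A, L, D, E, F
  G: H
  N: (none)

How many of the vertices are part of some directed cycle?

4

A vertex is on a directed cycle iff it belongs to a strongly connected component of size ≥ 2 (or has a self-loop).
The vertices on cycles are {A, B, D, E} — 4 in total.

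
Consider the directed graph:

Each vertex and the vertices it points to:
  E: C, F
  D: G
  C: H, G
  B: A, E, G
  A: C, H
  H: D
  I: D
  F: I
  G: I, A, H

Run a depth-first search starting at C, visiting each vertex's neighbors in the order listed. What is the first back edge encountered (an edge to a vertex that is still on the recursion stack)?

I->D

DFS from C (visiting each vertex's neighbors in the order listed); mark gray on enter, black on exit:
C gray
  H gray
    D gray
      G gray
        I gray
          I→D: D is gray → back edge
First back edge: I → D.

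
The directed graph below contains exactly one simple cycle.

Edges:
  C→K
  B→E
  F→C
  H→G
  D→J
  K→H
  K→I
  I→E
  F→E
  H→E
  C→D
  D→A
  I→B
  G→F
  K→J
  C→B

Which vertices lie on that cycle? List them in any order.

C, F, G, H, K

DFS with gray/black marking from F:
F gray
  E gray
  E black
  C gray
    K gray
      I gray
        I→E: E black — skip
        B gray
          B→E: E black — skip
        B black
      I black
      H gray
        H→E: E black — skip
        G gray
          G→F: F is gray → back edge
Back edge closes the cycle F → C → K → H → G → F; its vertices are {C, F, G, H, K}.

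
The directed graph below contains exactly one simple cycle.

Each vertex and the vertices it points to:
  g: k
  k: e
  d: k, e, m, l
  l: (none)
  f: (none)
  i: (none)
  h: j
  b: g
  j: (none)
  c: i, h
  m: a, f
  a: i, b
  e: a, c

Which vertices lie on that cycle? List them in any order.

a, b, e, g, k

DFS with gray/black marking from e:
e gray
  a gray
    i gray
    i black
    b gray
      g gray
        k gray
          k→e: e is gray → back edge
Back edge closes the cycle e → a → b → g → k → e; its vertices are {a, b, e, g, k}.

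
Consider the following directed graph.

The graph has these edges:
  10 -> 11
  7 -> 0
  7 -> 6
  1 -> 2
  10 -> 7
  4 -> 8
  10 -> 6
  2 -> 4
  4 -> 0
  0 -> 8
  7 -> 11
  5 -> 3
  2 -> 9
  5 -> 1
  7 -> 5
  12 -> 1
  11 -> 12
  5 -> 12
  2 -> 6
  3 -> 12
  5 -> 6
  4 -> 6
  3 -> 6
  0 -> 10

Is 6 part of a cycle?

No

6 lies on a cycle iff there is a path from 6 back to itself.
Exploring from 6, it never reaches itself; equivalently, its strongly connected component is a singleton.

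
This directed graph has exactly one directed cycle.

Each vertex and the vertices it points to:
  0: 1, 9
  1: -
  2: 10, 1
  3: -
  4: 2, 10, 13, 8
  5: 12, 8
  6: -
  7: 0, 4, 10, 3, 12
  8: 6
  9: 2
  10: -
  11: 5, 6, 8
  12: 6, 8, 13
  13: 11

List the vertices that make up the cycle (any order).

DFS with gray/black marking from 12:
12 gray
  6 gray
  6 black
  8 gray
    8→6: 6 black — skip
  8 black
  13 gray
    11 gray
      5 gray
        5→12: 12 is gray → back edge
Back edge closes the cycle 12 → 13 → 11 → 5 → 12; its vertices are {5, 11, 12, 13}.

5, 11, 12, 13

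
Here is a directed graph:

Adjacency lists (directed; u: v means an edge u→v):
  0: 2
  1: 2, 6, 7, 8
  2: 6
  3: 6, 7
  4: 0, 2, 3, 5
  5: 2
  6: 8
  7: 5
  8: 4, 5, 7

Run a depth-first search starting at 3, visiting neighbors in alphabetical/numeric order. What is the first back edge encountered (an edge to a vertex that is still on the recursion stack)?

2->6

DFS from 3 (visiting neighbors in alphabetical/numeric order); mark gray on enter, black on exit:
3 gray
  6 gray
    8 gray
      4 gray
        0 gray
          2 gray
            2→6: 6 is gray → back edge
First back edge: 2 → 6.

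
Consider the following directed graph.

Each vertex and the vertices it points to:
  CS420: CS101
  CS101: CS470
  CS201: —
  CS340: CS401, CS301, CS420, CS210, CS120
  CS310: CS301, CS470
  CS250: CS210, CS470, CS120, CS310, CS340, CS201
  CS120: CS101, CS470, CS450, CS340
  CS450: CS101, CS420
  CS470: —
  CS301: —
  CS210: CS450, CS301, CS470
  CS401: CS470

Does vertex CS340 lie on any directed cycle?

Yes

CS340 is on a cycle iff CS340 can reach itself via ≥1 edge.
CS340 → CS120 → CS340 — yes.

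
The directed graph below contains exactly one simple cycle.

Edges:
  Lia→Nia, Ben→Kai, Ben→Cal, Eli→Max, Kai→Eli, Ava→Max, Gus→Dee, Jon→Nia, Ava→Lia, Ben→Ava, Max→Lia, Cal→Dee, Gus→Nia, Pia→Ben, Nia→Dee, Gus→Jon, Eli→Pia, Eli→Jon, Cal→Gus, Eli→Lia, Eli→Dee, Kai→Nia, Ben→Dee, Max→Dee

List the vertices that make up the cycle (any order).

Ben, Eli, Kai, Pia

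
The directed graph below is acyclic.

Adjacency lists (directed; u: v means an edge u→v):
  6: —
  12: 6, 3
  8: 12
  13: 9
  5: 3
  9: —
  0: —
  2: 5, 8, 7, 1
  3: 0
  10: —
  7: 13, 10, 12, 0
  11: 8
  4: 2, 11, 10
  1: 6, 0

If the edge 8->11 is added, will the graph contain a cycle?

Adding 8→11 creates a cycle iff 11 can already reach 8.
Path from 11: 11 → 8.
So 11 → … → 8 → 11 is a cycle.

Yes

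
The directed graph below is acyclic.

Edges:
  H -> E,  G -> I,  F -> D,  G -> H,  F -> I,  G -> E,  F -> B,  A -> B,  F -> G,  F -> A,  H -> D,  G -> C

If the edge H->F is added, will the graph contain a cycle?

Adding H→F creates a cycle iff F can already reach H.
Path from F: F → G → H.
So F → … → H → F is a cycle.

Yes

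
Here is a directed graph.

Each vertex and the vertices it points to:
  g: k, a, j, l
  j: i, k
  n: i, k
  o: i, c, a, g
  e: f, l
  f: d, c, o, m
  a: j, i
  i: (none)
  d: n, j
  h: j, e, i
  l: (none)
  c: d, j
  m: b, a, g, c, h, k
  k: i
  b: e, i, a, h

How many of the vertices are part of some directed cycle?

5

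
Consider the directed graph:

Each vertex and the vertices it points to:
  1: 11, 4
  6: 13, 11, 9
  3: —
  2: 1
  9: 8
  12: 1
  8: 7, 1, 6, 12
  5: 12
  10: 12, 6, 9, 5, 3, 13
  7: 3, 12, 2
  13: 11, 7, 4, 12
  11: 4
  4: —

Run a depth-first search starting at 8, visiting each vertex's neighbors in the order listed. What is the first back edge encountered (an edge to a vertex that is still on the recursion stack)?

9->8

DFS from 8 (visiting each vertex's neighbors in the order listed); mark gray on enter, black on exit:
8 gray
  7 gray
    3 gray
    3 black
    12 gray
      1 gray
        11 gray
          4 gray
          4 black
        11 black
        1→4: 4 black — skip
      1 black
    12 black
    2 gray
      2→1: 1 black — skip
    2 black
  7 black
  8→1: 1 black — skip
  6 gray
    13 gray
      13→11: 11 black — skip
      13→7: 7 black — skip
      13→4: 4 black — skip
      13→12: 12 black — skip
    13 black
    6→11: 11 black — skip
    9 gray
      9→8: 8 is gray → back edge
First back edge: 9 → 8.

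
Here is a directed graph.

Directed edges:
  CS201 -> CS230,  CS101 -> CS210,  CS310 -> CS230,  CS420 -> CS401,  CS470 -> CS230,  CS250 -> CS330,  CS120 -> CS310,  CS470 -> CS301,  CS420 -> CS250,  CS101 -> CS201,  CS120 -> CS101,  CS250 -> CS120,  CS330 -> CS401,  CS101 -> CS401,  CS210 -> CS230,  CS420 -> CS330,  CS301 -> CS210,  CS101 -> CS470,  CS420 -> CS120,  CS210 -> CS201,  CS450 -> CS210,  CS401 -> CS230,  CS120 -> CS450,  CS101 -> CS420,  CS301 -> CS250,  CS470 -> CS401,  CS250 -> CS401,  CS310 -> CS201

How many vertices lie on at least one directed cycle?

6

A vertex is on a directed cycle iff it belongs to a strongly connected component of size ≥ 2 (or has a self-loop).
The vertices on cycles are {CS101, CS120, CS250, CS301, CS420, CS470} — 6 in total.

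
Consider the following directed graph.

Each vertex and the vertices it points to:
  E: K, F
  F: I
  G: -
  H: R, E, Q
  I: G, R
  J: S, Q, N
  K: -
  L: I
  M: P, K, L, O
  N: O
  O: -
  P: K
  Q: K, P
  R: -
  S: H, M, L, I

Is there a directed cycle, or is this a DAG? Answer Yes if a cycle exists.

No

DFS with white/gray/black marking, starting from L:
L gray
  I gray
    G gray
    G black
    R gray
    R black
  I black
L black
E gray
  K gray
  K black
  F gray
    F→I: I black — skip
  F black
E black
H gray
  H→R: R black — skip
  H→E: E black — skip
  Q gray
    Q→K: K black — skip
    P gray
      P→K: K black — skip
    P black
  Q black
H black
J gray
  S gray
    S→H: H black — skip
    M gray
      M→P: P black — skip
      M→K: K black — skip
      M→L: L black — skip
      O gray
      O black
    M black
    S→L: L black — skip
    S→I: I black — skip
  S black
  J→Q: Q black — skip
  N gray
    N→O: O black — skip
  N black
J black
Every edge goes to a white or black vertex — no back edge, so the graph is acyclic.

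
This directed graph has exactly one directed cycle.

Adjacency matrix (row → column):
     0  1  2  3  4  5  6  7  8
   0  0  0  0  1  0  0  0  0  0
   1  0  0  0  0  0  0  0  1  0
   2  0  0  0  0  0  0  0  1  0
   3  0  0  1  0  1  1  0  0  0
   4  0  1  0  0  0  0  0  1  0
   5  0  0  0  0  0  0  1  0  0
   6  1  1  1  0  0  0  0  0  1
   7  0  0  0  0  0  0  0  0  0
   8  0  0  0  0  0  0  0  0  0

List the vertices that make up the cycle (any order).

0, 3, 5, 6

DFS with gray/black marking from 3:
3 gray
  4 gray
    1 gray
      7 gray
      7 black
    1 black
    4→7: 7 black — skip
  4 black
  2 gray
    2→7: 7 black — skip
  2 black
  5 gray
    6 gray
      0 gray
        0→3: 3 is gray → back edge
Back edge closes the cycle 3 → 5 → 6 → 0 → 3; its vertices are {0, 3, 5, 6}.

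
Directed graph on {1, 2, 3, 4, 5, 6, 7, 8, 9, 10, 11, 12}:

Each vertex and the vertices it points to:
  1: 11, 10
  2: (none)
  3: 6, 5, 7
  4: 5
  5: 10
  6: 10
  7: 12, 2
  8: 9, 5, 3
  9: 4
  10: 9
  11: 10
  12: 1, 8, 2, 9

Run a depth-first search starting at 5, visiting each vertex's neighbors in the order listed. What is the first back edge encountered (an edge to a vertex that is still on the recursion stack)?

4->5

DFS from 5 (visiting each vertex's neighbors in the order listed); mark gray on enter, black on exit:
5 gray
  10 gray
    9 gray
      4 gray
        4→5: 5 is gray → back edge
First back edge: 4 → 5.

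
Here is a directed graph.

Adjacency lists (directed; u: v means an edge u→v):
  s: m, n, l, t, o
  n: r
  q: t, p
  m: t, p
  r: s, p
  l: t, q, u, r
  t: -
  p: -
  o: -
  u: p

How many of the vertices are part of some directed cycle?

4

A vertex is on a directed cycle iff it belongs to a strongly connected component of size ≥ 2 (or has a self-loop).
The vertices on cycles are {l, n, r, s} — 4 in total.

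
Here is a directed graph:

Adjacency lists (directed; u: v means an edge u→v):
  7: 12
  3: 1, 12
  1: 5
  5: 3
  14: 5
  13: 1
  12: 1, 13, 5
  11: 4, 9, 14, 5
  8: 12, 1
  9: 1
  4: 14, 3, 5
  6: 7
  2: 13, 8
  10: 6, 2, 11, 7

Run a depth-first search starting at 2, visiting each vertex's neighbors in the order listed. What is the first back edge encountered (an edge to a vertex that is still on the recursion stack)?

3->1

DFS from 2 (visiting each vertex's neighbors in the order listed); mark gray on enter, black on exit:
2 gray
  13 gray
    1 gray
      5 gray
        3 gray
          3→1: 1 is gray → back edge
First back edge: 3 → 1.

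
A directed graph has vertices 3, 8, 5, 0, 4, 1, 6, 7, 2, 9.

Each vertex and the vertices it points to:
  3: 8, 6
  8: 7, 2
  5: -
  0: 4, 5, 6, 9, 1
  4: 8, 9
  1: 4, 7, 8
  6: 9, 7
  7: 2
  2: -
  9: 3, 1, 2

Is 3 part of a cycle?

3 is on a cycle iff 3 can reach itself via ≥1 edge.
3 → 6 → 9 → 3 — yes.

Yes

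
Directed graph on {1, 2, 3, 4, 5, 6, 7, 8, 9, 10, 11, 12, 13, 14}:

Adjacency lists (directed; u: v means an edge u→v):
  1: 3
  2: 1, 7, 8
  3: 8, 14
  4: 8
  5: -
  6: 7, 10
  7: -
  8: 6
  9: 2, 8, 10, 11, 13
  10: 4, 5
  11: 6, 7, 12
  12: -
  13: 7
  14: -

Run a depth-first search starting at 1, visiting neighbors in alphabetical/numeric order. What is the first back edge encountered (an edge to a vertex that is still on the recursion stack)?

DFS from 1 (visiting neighbors in alphabetical/numeric order); mark gray on enter, black on exit:
1 gray
  3 gray
    8 gray
      6 gray
        7 gray
        7 black
        10 gray
          4 gray
            4→8: 8 is gray → back edge
First back edge: 4 → 8.

4→8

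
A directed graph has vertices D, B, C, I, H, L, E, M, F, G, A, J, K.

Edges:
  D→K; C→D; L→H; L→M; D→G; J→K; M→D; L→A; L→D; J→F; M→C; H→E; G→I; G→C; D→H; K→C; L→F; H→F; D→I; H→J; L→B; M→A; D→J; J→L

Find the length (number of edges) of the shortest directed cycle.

3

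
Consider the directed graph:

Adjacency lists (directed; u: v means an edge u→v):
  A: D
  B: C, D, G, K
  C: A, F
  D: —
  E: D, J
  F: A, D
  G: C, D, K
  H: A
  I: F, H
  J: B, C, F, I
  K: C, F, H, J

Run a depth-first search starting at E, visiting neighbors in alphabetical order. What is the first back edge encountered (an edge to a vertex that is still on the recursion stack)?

K→J

DFS from E (visiting neighbors in alphabetical order); mark gray on enter, black on exit:
E gray
  D gray
  D black
  J gray
    B gray
      C gray
        A gray
          A→D: D black — skip
        A black
        F gray
          F→A: A black — skip
          F→D: D black — skip
        F black
      C black
      B→D: D black — skip
      G gray
        G→C: C black — skip
        G→D: D black — skip
        K gray
          K→C: C black — skip
          K→F: F black — skip
          H gray
            H→A: A black — skip
          H black
          K→J: J is gray → back edge
First back edge: K → J.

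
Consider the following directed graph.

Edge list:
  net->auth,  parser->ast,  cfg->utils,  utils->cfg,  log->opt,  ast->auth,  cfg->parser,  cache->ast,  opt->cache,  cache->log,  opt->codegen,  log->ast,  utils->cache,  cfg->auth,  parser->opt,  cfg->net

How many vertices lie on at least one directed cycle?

5

A vertex is on a directed cycle iff it belongs to a strongly connected component of size ≥ 2 (or has a self-loop).
The vertices on cycles are {cfg, log, opt, cache, utils} — 5 in total.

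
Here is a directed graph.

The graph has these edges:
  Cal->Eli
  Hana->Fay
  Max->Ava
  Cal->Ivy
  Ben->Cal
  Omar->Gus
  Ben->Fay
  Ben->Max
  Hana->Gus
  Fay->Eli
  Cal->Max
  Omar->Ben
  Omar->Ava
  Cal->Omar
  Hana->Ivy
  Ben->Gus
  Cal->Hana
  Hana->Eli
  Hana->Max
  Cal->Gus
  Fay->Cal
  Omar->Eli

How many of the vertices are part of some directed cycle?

5

A vertex is on a directed cycle iff it belongs to a strongly connected component of size ≥ 2 (or has a self-loop).
The vertices on cycles are {Ben, Cal, Fay, Hana, Omar} — 5 in total.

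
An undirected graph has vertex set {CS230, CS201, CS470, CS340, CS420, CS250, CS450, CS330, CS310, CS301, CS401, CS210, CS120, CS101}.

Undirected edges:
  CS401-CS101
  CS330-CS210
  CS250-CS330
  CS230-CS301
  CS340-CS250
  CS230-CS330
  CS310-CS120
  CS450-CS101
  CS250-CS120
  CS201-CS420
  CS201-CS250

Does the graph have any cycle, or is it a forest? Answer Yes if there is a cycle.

No

DFS, tracking each vertex's parent; an edge to a visited non-parent vertex closes a cycle.
Start from CS230:
visit CS230 (parent –)
  visit CS330 (parent CS230)
    visit CS250 (parent CS330)
      visit CS340 (parent CS250)
        CS340–CS250: parent, skip
      visit CS120 (parent CS250)
        CS120–CS250: parent, skip
        visit CS310 (parent CS120)
          CS310–CS120: parent, skip
      CS250–CS330: parent, skip
      visit CS201 (parent CS250)
        CS201–CS250: parent, skip
        visit CS420 (parent CS201)
          CS420–CS201: parent, skip
    CS330–CS230: parent, skip
    visit CS210 (parent CS330)
      CS210–CS330: parent, skip
  visit CS301 (parent CS230)
    CS301–CS230: parent, skip
visit CS470 (parent –)
visit CS450 (parent –)
  visit CS101 (parent CS450)
    visit CS401 (parent CS101)
      CS401–CS101: parent, skip
    CS101–CS450: parent, skip
No non-parent visited neighbor found — the graph is a forest.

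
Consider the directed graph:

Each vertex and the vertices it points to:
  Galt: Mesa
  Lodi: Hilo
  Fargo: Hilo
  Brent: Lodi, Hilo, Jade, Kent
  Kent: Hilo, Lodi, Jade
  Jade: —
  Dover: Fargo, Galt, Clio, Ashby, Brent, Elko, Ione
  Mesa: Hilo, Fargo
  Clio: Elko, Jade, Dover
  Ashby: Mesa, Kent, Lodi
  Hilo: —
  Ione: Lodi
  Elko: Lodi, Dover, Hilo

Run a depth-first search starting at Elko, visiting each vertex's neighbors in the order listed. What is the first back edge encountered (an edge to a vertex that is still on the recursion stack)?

Clio->Elko

DFS from Elko (visiting each vertex's neighbors in the order listed); mark gray on enter, black on exit:
Elko gray
  Lodi gray
    Hilo gray
    Hilo black
  Lodi black
  Dover gray
    Fargo gray
      Fargo→Hilo: Hilo black — skip
    Fargo black
    Galt gray
      Mesa gray
        Mesa→Hilo: Hilo black — skip
        Mesa→Fargo: Fargo black — skip
      Mesa black
    Galt black
    Clio gray
      Clio→Elko: Elko is gray → back edge
First back edge: Clio → Elko.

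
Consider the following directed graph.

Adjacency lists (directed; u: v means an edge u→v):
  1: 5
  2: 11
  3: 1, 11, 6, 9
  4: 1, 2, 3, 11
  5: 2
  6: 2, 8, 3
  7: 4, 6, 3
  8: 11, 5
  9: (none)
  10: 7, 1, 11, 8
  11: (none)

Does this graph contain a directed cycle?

Yes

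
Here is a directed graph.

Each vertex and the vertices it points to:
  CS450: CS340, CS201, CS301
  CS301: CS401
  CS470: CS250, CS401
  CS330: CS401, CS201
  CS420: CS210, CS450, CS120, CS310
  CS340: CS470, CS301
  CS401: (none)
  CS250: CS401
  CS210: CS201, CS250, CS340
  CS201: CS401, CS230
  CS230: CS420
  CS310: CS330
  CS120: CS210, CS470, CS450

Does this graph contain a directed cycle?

DFS with white/gray/black marking, starting from CS210:
CS210 gray
  CS201 gray
    CS401 gray
    CS401 black
    CS230 gray
      CS420 gray
        CS420→CS210: CS210 is gray → back edge
Back edge found, so a cycle exists: CS210 → CS201 → CS230 → CS420 → CS210.

Yes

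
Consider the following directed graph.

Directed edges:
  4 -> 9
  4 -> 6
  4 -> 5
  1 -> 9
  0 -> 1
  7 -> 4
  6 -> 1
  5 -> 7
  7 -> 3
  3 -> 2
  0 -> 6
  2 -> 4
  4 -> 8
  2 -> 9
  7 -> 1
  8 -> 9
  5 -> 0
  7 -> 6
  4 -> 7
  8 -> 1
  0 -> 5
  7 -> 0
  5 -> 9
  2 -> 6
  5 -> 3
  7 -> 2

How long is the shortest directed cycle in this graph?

For each vertex v, BFS finds the shortest path from v back to v.
The shortest such closed walk is 5 → 0 → 5, length 2.

2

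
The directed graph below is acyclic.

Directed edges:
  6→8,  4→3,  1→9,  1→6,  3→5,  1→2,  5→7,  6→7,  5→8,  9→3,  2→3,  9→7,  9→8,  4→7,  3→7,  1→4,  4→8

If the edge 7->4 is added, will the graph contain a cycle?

Adding 7→4 creates a cycle iff 4 can already reach 7.
Path from 4: 4 → 7.
So 4 → … → 7 → 4 is a cycle.

Yes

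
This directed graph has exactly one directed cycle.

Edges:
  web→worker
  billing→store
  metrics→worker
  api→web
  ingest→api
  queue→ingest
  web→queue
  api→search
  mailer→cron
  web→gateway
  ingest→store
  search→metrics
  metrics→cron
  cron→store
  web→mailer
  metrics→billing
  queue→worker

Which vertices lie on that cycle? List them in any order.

api, web, queue, ingest

DFS with gray/black marking from api:
api gray
  search gray
    metrics gray
      billing gray
        store gray
        store black
      billing black
      worker gray
      worker black
      cron gray
        cron→store: store black — skip
      cron black
    metrics black
  search black
  web gray
    queue gray
      queue→worker: worker black — skip
      ingest gray
        ingest→api: api is gray → back edge
Back edge closes the cycle api → web → queue → ingest → api; its vertices are {api, web, queue, ingest}.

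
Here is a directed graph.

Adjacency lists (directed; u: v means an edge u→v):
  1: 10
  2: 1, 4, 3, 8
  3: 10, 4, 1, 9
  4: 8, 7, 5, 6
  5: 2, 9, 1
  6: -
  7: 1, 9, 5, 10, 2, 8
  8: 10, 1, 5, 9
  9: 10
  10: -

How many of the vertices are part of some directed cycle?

A vertex is on a directed cycle iff it belongs to a strongly connected component of size ≥ 2 (or has a self-loop).
The vertices on cycles are {2, 3, 4, 5, 7, 8} — 6 in total.

6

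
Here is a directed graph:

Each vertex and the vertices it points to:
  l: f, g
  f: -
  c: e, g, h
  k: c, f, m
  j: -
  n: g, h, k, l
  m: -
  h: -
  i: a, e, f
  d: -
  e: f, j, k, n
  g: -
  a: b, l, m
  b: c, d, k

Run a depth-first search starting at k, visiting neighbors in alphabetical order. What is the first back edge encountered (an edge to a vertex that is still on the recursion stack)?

e→k

DFS from k (visiting neighbors in alphabetical order); mark gray on enter, black on exit:
k gray
  c gray
    e gray
      f gray
      f black
      j gray
      j black
      e→k: k is gray → back edge
First back edge: e → k.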